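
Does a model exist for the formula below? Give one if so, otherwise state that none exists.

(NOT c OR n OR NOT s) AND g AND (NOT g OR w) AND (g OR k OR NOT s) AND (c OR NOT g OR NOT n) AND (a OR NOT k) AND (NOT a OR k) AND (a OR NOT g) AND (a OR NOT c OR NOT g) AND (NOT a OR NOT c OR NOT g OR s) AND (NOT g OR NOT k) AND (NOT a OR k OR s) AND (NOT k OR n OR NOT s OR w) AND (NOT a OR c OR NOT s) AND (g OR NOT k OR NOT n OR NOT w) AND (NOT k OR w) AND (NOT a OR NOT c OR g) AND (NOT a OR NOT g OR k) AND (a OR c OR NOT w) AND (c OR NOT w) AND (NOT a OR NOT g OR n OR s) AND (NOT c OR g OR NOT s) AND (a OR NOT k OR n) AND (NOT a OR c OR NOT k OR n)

Case g = True:
  (NOT g OR w) forces w = True.
  (a OR NOT g) forces a = True.
  (NOT a OR k) forces k = True.
  Clause (NOT g OR NOT k) is falsified — contradiction.
Case g = False:
  Clause (g) is falsified — contradiction.
Both cases fail, so the formula is unsatisfiable.

Unsatisfiable — no assignment works.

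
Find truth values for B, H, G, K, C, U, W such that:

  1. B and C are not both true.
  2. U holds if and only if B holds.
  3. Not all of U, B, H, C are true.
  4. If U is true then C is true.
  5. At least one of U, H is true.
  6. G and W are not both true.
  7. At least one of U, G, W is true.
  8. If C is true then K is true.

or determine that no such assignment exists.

B=F, H=T, G=T, K=T, C=F, U=F, W=F

  (1) B=F, C=F — not both ✓
  (2) U=F, B=F — same ✓
  (3) {U, B, H, C}: 1/4 true — not all ✓
  (4) U=F ⇒ C: vacuous ✓
  (5) {U, H}: 1 true — at least one ✓
  (6) G=T, W=F — not both ✓
  (7) {U, G, W}: 1 true — at least one ✓
  (8) C=F ⇒ K: vacuous ✓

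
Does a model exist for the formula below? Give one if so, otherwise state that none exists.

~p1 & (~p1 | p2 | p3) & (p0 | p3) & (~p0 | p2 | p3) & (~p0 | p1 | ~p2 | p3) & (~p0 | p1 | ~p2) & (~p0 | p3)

p0 = True, p1 = False, p2 = False, p3 = True

Unit clause (~p1) forces p1 = False.
Set p0 = True.
  then (~p0 | p1 | ~p2) forces p2 = False.
  then (~p0 | p3) forces p3 = True.
Check each clause:
  (~p1): ~p1 holds.
  (~p1 | p2 | p3): ~p1 holds.
  (p0 | p3): p0 holds.
  (~p0 | p2 | p3): p3 holds.
  (~p0 | p1 | ~p2 | p3): ~p2 holds.
  (~p0 | p1 | ~p2): ~p2 holds.
  (~p0 | p3): p3 holds.
All clauses satisfied.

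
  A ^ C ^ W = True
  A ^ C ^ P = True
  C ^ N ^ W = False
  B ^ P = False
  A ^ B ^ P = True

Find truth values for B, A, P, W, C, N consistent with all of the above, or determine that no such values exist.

B: True; A: True; P: True; W: True; C: True; N: False

A ^ C ^ W = T ^ T ^ T = True ✓
A ^ C ^ P = T ^ T ^ T = True ✓
C ^ N ^ W = T ^ F ^ T = False ✓
B ^ P = T ^ T = False ✓
A ^ B ^ P = T ^ T ^ T = True ✓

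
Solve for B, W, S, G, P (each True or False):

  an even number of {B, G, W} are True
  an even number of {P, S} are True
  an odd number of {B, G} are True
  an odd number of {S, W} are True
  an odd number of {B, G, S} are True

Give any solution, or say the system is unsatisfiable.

B = False, W = True, S = False, G = True, P = False

{B, G, W}: 2 true → even ✓
{P, S}: 0 true → even ✓
{B, G}: 1 true → odd ✓
{S, W}: 1 true → odd ✓
{B, G, S}: 1 true → odd ✓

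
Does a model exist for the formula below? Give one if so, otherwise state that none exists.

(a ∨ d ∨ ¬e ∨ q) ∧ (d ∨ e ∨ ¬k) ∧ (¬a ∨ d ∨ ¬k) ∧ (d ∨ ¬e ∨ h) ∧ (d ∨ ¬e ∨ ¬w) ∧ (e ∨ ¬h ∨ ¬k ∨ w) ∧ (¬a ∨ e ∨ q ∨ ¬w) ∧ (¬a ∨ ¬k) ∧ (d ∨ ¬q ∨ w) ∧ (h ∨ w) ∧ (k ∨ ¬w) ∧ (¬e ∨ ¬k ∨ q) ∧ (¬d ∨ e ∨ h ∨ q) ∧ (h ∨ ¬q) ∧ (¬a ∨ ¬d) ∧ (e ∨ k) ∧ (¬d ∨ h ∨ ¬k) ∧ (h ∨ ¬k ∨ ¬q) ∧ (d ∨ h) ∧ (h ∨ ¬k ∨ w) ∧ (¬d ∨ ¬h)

w = False, h = True, k = False, q = False, d = False, e = True, a = True

Set w = False.
  then (h ∨ w) forces h = True.
  then (¬d ∨ ¬h) forces d = False.
  then (d ∨ ¬q ∨ w) forces q = False.
Try k = True:
  (d ∨ e ∨ ¬k) forces e = True.
  clause (¬e ∨ ¬k ∨ q) is falsified — backtrack.
So k = False.
  then (e ∨ k) forces e = True.
  then (a ∨ d ∨ ¬e ∨ q) forces a = True.
All clauses satisfied.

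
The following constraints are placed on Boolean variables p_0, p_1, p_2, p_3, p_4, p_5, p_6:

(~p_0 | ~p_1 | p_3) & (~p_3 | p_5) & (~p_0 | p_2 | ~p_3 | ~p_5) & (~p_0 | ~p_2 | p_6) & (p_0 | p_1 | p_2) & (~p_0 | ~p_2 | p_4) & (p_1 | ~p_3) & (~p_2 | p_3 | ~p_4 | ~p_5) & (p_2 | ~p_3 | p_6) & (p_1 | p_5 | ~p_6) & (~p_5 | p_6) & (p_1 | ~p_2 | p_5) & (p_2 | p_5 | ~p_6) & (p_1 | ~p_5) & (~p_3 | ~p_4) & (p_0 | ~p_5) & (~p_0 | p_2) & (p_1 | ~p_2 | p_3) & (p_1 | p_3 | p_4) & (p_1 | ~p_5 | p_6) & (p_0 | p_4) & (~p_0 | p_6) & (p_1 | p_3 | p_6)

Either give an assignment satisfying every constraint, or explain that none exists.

p_0: False, p_1: True, p_2: False, p_3: False, p_4: True, p_5: False, p_6: False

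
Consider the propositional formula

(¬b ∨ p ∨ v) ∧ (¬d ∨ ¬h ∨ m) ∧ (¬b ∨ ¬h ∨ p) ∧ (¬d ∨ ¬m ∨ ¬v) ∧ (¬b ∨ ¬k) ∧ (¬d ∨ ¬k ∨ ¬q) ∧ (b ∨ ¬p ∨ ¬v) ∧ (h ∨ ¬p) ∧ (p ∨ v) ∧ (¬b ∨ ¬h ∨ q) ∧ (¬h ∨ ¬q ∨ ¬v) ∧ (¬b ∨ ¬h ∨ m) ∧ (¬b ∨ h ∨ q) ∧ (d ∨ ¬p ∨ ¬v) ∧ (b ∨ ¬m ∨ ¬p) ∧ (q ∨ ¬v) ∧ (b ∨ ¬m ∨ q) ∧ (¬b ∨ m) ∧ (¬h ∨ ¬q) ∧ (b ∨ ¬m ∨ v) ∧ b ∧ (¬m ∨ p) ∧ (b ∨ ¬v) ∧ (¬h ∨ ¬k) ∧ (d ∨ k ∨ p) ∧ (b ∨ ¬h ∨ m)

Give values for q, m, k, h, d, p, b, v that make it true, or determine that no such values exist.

No satisfying assignment exists.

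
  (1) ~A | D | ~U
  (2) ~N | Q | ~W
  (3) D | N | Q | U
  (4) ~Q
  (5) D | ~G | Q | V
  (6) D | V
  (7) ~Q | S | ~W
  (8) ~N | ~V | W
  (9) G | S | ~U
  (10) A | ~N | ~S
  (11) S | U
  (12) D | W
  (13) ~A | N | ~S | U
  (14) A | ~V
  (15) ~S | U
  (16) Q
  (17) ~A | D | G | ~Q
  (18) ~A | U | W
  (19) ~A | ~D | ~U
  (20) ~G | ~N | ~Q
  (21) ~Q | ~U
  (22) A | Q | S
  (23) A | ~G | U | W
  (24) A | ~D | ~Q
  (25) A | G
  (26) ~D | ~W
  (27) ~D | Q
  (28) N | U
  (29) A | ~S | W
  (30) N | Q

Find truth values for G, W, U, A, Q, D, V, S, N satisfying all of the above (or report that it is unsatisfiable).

UNSATISFIABLE

Case Q = True:
  Clause (~Q) is falsified — contradiction.
Case Q = False:
  Clause (Q) is falsified — contradiction.
Both cases fail, so the formula is unsatisfiable.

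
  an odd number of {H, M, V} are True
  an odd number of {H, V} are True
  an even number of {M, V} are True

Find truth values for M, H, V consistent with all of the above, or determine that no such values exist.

M=F, H=T, V=F

{H, M, V}: 1 true → odd ✓
{H, V}: 1 true → odd ✓
{M, V}: 0 true → even ✓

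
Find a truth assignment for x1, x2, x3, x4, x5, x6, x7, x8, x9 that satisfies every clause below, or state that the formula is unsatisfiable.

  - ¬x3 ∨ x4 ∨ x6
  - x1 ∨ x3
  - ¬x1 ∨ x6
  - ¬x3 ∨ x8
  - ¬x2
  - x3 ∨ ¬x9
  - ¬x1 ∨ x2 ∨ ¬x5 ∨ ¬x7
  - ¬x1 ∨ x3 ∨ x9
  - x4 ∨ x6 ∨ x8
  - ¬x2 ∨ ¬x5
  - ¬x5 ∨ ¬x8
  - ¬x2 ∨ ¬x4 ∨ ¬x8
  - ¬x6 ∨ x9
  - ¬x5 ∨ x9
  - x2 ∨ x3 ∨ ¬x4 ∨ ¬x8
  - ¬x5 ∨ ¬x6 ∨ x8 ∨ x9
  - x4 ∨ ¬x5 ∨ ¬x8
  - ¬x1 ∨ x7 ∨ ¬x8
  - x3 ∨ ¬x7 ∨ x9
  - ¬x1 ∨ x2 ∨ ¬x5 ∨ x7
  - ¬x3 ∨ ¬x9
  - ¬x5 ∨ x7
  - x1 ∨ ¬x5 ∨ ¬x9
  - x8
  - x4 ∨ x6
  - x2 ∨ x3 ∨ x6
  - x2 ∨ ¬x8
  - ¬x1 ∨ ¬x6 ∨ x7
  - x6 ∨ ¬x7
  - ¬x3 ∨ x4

Case x2 = True:
  Clause (¬x2) is falsified — contradiction.
Case x2 = False:
  (x8) forces x8 = True.
  Clause (x2 ∨ ¬x8) is falsified — contradiction.
Both cases fail, so the formula is unsatisfiable.

The formula is unsatisfiable.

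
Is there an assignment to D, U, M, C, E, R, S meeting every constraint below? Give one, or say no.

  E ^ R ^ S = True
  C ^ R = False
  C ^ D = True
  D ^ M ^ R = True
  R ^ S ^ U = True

D=T, U=T, M=F, C=F, E=T, R=F, S=F

E ^ R ^ S = T ^ F ^ F = True ✓
C ^ R = F ^ F = False ✓
C ^ D = F ^ T = True ✓
D ^ M ^ R = T ^ F ^ F = True ✓
R ^ S ^ U = F ^ F ^ T = True ✓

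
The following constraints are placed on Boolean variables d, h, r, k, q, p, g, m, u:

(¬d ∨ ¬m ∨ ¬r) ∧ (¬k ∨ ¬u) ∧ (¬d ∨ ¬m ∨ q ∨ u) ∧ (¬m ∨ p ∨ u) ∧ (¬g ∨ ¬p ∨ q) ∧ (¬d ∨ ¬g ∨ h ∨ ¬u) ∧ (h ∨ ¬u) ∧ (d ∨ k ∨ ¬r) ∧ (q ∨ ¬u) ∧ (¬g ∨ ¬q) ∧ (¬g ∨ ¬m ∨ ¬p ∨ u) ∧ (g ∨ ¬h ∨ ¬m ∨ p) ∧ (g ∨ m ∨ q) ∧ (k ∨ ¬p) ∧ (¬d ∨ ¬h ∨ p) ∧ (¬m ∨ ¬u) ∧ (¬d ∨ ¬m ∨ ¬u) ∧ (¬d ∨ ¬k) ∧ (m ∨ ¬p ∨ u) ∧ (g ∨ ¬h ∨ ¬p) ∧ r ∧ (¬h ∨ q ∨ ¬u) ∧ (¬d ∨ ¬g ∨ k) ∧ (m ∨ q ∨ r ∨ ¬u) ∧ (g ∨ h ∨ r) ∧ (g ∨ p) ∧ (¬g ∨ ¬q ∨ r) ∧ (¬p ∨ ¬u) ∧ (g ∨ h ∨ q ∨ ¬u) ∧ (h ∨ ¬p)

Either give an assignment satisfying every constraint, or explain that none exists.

Unit clause (r) forces r = True.
Set d = False.
  then (d ∨ k ∨ ¬r) forces k = True.
  then (¬k ∨ ¬u) forces u = False.
Set h = True.
Try q = True:
  (¬g ∨ ¬q) forces g = False.
  (g ∨ ¬h ∨ ¬p) forces p = False.
  clause (g ∨ p) is falsified — backtrack.
So q = False.
Set p = False.
  then (¬m ∨ p ∨ u) forces m = False.
  then (g ∨ m ∨ q) forces g = True.
All clauses satisfied.

d: False, h: True, r: True, k: True, q: False, p: False, g: True, m: False, u: False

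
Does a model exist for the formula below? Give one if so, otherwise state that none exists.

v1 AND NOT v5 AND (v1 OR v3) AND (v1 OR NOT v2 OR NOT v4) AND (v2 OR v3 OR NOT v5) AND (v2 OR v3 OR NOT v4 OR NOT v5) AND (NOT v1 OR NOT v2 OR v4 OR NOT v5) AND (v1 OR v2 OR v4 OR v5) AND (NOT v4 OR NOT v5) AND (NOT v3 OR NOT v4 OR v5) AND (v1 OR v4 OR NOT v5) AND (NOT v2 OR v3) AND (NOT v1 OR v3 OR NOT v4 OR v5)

v1 = True, v2 = True, v3 = True, v4 = False, v5 = False

Unit clause (v1) forces v1 = True.
Unit clause (NOT v5) forces v5 = False.
Set v2 = True.
  then (NOT v2 OR v3) forces v3 = True.
  then (NOT v3 OR NOT v4 OR v5) forces v4 = False.
All clauses satisfied.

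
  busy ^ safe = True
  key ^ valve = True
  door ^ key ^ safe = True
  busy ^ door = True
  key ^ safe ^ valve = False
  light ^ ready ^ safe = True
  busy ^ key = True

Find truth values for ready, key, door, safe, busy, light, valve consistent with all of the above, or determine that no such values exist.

ready=T; key=T; door=T; safe=T; busy=F; light=T; valve=F

busy ^ safe = F ^ T = True ✓
key ^ valve = T ^ F = True ✓
door ^ key ^ safe = T ^ T ^ T = True ✓
busy ^ door = F ^ T = True ✓
key ^ safe ^ valve = T ^ T ^ F = False ✓
light ^ ready ^ safe = T ^ T ^ T = True ✓
busy ^ key = F ^ T = True ✓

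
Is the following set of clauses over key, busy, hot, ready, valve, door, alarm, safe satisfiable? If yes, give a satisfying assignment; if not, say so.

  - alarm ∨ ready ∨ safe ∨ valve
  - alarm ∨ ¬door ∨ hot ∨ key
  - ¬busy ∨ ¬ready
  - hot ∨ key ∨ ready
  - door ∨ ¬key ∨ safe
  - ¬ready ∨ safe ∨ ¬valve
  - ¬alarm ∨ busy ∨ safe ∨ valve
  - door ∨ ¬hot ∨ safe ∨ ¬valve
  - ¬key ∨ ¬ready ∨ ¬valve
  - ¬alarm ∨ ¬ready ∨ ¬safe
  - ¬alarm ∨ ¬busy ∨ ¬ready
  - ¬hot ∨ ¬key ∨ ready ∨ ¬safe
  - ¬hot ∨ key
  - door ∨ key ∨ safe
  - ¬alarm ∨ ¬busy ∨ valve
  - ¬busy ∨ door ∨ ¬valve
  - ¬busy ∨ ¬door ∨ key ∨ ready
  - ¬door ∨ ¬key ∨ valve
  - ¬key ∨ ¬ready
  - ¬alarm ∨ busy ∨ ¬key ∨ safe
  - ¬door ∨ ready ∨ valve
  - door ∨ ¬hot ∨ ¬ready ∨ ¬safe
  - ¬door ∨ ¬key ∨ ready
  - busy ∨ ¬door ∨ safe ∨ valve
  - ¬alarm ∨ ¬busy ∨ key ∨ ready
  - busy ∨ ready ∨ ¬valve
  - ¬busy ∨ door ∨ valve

key = False; busy = False; hot = False; ready = True; valve = True; door = False; alarm = False; safe = True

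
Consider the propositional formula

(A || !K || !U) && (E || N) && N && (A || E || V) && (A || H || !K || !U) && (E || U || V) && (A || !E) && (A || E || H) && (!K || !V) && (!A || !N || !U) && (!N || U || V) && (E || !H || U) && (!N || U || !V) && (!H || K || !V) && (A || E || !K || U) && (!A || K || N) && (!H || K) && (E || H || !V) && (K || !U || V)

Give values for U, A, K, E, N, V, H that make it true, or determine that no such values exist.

Unsatisfiable — no assignment works.

Case U = True:
  (N) forces N = True.
  (!A || !N || !U) forces A = False.
  (A || !K || !U) forces K = False.
  (A || !E) forces E = False.
  (A || E || V) forces V = True.
  (A || E || H) forces H = True.
  Clause (!H || K || !V) is falsified — contradiction.
Case U = False:
  (N) forces N = True.
  (!N || U || V) forces V = True.
  Clause (!N || U || !V) is falsified — contradiction.
Both cases fail, so the formula is unsatisfiable.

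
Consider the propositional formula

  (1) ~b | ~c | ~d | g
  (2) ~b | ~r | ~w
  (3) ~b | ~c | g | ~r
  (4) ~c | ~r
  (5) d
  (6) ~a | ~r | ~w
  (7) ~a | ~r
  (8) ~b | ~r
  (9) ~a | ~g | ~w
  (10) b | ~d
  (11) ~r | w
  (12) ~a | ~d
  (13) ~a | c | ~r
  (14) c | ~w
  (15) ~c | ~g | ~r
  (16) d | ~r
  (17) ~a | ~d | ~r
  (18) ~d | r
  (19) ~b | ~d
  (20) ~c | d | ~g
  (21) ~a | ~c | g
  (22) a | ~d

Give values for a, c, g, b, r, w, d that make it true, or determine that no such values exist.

No satisfying assignment exists.

Case d = True:
  (b | ~d) forces b = True.
  Clause (~b | ~d) is falsified — contradiction.
Case d = False:
  Clause (d) is falsified — contradiction.
Both cases fail, so the formula is unsatisfiable.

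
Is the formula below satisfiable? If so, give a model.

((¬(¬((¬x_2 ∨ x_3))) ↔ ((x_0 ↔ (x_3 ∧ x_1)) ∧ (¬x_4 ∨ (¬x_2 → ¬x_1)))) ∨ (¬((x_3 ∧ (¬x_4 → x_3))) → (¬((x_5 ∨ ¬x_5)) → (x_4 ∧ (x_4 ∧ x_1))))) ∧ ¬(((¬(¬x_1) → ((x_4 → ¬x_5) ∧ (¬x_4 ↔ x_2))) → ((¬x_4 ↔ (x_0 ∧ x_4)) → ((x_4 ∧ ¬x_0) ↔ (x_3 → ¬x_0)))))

The conjunct ¬(((¬(¬x_1) → ((x_4 → ¬x_5) ∧ (¬x_4 ↔ x_2))) → ((¬x_4 ↔ (x_0 ∧ x_4)) → ((x_4 ∧ ¬x_0) ↔ (x_3 → ¬x_0))))) is unsatisfiable on its own:
  x_4 = True: simplifies to ¬(((¬(¬x_1) → (¬x_5 ∧ ¬x_2)) → (¬x_0 → (¬x_0 ↔ (x_3 → ¬x_0))))).
    x_0 = True: this becomes ¬(((¬(¬x_1) → (¬x_5 ∧ ¬x_2)) → True)) = False.
    x_0 = False: this becomes ¬(((¬(¬x_1) → (¬x_5 ∧ ¬x_2)) → True)) = False.
  x_4 = False: this becomes ¬(((¬(¬x_1) → x_2) → True)) = False.
So the whole conjunction is unsatisfiable.

Unsatisfiable — no assignment works.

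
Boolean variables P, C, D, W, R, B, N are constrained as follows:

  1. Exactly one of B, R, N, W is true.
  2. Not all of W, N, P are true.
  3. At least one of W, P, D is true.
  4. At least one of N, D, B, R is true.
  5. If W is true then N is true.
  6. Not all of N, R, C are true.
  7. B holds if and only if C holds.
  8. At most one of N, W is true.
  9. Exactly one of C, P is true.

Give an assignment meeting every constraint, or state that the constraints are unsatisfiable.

P=F, C=T, D=T, W=F, R=F, B=T, N=F

  (1) {B, R, N, W}: 1 true — exactly one ✓
  (2) {W, N, P}: 0/3 true — not all ✓
  (3) {W, P, D}: 1 true — at least one ✓
  (4) {N, D, B, R}: 2 true — at least one ✓
  (5) W=F ⇒ N: vacuous ✓
  (6) {N, R, C}: 1/3 true — not all ✓
  (7) B=T, C=T — same ✓
  (8) {N, W}: 0 true — at most one ✓
  (9) {C, P}: 1 true — exactly one ✓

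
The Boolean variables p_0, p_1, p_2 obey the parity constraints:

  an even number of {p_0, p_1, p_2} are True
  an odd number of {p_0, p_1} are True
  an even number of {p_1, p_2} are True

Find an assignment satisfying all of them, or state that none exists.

p_0 = False, p_1 = True, p_2 = True

{p_0, p_1, p_2}: 2 true → even ✓
{p_0, p_1}: 1 true → odd ✓
{p_1, p_2}: 2 true → even ✓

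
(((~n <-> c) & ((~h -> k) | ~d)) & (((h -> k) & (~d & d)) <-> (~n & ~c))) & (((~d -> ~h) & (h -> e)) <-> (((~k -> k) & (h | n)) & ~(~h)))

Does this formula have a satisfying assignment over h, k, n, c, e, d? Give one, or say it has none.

h=T; k=F; n=F; c=T; e=T; d=F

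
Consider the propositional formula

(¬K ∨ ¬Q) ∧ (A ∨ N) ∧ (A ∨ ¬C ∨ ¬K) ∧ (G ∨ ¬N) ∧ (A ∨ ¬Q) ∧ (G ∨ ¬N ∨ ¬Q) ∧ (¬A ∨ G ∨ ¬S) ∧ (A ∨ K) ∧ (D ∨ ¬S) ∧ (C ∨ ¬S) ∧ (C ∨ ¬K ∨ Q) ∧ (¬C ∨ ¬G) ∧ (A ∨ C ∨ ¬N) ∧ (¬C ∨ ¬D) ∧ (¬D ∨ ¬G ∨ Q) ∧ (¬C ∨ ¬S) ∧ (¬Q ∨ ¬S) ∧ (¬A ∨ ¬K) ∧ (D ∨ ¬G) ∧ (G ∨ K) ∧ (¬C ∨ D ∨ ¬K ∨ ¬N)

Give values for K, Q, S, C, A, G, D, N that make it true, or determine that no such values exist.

K = False, Q = True, S = False, C = False, A = True, G = True, D = True, N = True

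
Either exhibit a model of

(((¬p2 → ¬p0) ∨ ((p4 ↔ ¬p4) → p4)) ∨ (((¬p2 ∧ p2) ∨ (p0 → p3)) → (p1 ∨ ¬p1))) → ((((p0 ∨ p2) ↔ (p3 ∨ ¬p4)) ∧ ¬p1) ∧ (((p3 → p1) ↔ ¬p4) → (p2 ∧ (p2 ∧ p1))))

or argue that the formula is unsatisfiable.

p0=T, p1=F, p2=T, p3=T, p4=F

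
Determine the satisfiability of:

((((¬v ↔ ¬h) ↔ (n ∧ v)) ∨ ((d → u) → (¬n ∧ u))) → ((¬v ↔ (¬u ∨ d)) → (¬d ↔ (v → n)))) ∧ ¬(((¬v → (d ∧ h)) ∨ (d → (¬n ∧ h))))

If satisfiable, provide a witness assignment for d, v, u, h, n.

d = True; v = False; u = True; h = False; n = True

  (((¬v ↔ ¬h) ↔ (n ∧ v)) ∨ ((d → u) → (¬n ∧ u))) → ((¬v ↔ (¬u ∨ d)) → (¬d ↔ (v → n))) = True
    ((¬v ↔ ¬h) ↔ (n ∧ v)) ∨ ((d → u) → (¬n ∧ u)) = False
      (¬v ↔ ¬h) ↔ (n ∧ v) = False
        ¬v ↔ ¬h = True
          ¬v = True
          ¬h = True
        n ∧ v = False
      (d → u) → (¬n ∧ u) = False
        d → u = True
        ¬n ∧ u = False
          ¬n = False
    (¬v ↔ (¬u ∨ d)) → (¬d ↔ (v → n)) = False
      ¬v ↔ (¬u ∨ d) = True
        ¬v = True
        ¬u ∨ d = True
          ¬u = False
      ¬d ↔ (v → n) = False
        ¬d = False
        v → n = True
  ¬(((¬v → (d ∧ h)) ∨ (d → (¬n ∧ h)))) = True
    (¬v → (d ∧ h)) ∨ (d → (¬n ∧ h)) = False
      ¬v → (d ∧ h) = False
        ¬v = True
        d ∧ h = False
      d → (¬n ∧ h) = False
        ¬n ∧ h = False
          ¬n = False
Both conjuncts True, so the formula holds.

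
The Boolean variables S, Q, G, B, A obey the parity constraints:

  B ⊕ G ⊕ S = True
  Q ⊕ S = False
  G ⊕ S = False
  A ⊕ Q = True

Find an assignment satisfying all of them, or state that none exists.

S=F; Q=F; G=F; B=T; A=T

B ⊕ G ⊕ S = T ⊕ F ⊕ F = True ✓
Q ⊕ S = F ⊕ F = False ✓
G ⊕ S = F ⊕ F = False ✓
A ⊕ Q = T ⊕ F = True ✓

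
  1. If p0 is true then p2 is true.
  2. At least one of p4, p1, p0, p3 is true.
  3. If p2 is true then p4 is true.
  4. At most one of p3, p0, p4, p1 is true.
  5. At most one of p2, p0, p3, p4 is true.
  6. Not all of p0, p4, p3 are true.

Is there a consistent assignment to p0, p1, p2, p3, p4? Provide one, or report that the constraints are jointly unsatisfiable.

p0=F, p1=F, p2=F, p3=T, p4=F

  (1) p0=F ⇒ p2: vacuous ✓
  (2) {p4, p1, p0, p3}: 1 true — at least one ✓
  (3) p2=F ⇒ p4: vacuous ✓
  (4) {p3, p0, p4, p1}: 1 true — at most one ✓
  (5) {p2, p0, p3, p4}: 1 true — at most one ✓
  (6) {p0, p4, p3}: 1/3 true — not all ✓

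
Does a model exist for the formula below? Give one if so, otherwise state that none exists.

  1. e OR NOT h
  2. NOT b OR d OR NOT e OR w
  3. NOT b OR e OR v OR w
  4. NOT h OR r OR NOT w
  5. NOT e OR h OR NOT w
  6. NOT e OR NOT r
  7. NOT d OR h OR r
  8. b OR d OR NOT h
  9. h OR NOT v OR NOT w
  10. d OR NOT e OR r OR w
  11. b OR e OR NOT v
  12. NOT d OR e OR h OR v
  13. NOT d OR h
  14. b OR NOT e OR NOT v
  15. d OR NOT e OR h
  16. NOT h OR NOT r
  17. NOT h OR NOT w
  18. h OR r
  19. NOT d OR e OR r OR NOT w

Set v = False.
Set r = False.
  then (h OR r) forces h = True.
  then (e OR NOT h) forces e = True.
  then (NOT h OR r OR NOT w) forces w = False.
  then (d OR NOT e OR r OR w) forces d = True.
Set b = False.
All clauses satisfied.

v = False, r = False, w = False, d = True, e = True, b = False, h = True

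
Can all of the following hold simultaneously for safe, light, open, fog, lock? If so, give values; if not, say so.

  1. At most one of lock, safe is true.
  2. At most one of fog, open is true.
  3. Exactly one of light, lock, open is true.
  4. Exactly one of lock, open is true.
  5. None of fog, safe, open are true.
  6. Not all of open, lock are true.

safe = False, light = False, open = False, fog = False, lock = True

  (1) {lock, safe}: 1 true — at most one ✓
  (2) {fog, open}: 0 true — at most one ✓
  (3) {light, lock, open}: 1 true — exactly one ✓
  (4) {lock, open}: 1 true — exactly one ✓
  (5) {fog, safe, open}: 0 true — none ✓
  (6) {open, lock}: 1/2 true — not all ✓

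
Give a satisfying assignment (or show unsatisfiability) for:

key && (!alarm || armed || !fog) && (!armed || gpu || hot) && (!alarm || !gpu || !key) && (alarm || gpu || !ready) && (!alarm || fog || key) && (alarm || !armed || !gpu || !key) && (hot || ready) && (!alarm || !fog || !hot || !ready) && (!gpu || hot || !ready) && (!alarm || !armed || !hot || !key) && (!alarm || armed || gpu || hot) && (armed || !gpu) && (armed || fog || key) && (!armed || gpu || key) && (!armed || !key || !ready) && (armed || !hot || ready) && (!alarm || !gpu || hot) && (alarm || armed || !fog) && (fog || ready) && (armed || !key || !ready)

Unit clause (key) forces key = True.
Set fog = True.
Try hot = False:
  (hot || ready) forces ready = True.
  (!gpu || hot || !ready) forces gpu = False.
  (!armed || gpu || hot) forces armed = False.
  clause (armed || !key || !ready) is falsified — backtrack.
So hot = True.
Set armed = True.
  then (!alarm || !armed || !hot || !key) forces alarm = False.
  then (!armed || !key || !ready) forces ready = False.
  then (alarm || !armed || !gpu || !key) forces gpu = False.
All clauses satisfied.

fog = True; hot = True; key = True; armed = True; ready = False; alarm = False; gpu = False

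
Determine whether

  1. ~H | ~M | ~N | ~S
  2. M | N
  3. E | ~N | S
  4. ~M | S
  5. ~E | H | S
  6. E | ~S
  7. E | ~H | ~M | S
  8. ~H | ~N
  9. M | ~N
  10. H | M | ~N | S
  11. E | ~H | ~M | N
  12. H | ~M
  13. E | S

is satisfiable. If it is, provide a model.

Try S = False:
  (~M | S) forces M = False.
  (M | N) forces N = True.
  clause (M | ~N) is falsified — backtrack.
So S = True.
  then (E | ~S) forces E = True.
Try H = False:
  (H | ~M) forces M = False.
  (M | N) forces N = True.
  clause (M | ~N) is falsified — backtrack.
So H = True.
  then (~H | ~N) forces N = False.
  then (M | N) forces M = True.
All clauses satisfied.

S: True, H: True, N: False, E: True, M: True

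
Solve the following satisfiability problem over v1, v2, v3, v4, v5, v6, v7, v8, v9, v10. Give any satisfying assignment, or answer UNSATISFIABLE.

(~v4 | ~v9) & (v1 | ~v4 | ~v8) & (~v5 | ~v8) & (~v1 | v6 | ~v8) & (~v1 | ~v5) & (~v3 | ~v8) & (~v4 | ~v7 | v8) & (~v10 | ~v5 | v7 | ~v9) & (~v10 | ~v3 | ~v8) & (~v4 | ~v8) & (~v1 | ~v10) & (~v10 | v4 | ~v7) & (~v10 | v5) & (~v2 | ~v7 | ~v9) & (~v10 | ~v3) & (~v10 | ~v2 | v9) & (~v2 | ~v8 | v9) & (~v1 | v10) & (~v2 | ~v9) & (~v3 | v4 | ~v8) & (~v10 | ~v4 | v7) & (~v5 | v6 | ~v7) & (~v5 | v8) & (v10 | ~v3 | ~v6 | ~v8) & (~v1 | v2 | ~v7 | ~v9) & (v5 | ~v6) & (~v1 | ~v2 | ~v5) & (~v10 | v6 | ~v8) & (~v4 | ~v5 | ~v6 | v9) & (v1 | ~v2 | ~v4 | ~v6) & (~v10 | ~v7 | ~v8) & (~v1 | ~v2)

v1=F; v2=F; v3=T; v4=F; v5=F; v6=F; v7=T; v8=F; v9=F; v10=F

Try v1 = True:
  (~v1 | ~v5) forces v5 = False.
  (~v1 | ~v10) forces v10 = False.
  clause (~v1 | v10) is falsified — backtrack.
So v1 = False.
Set v2 = False.
Set v3 = True.
  then (~v3 | ~v8) forces v8 = False.
  then (~v10 | ~v3) forces v10 = False.
  then (~v5 | v8) forces v5 = False.
  then (v5 | ~v6) forces v6 = False.
Set v4 = False.
Set v7 = True.
Set v9 = False.
All clauses satisfied.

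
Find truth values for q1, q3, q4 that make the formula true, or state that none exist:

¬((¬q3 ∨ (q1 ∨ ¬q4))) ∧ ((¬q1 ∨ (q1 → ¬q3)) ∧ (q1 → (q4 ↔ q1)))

q1 = False, q3 = True, q4 = True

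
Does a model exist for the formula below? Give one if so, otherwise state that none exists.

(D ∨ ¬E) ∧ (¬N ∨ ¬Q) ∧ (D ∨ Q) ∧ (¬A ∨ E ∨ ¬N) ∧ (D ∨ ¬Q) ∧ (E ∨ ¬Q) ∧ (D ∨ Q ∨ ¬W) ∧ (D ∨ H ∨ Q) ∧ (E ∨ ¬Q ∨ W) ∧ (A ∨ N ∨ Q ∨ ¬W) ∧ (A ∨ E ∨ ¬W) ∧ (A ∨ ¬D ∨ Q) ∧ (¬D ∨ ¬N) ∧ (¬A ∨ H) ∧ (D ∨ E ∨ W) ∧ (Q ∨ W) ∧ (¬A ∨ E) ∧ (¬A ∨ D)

N: False, A: False, D: True, E: True, W: False, Q: True, H: False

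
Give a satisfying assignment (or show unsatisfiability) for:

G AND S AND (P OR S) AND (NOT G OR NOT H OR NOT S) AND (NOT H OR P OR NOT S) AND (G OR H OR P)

P: False; S: True; H: False; G: True

Unit clause (G) forces G = True.
Unit clause (S) forces S = True.
In (NOT G OR NOT H OR NOT S) only NOT H is left, so H = False.
Set P = False.
Check each clause:
  (G): G holds.
  (S): S holds.
  (P OR S): S holds.
  (NOT G OR NOT H OR NOT S): NOT H holds.
  (NOT H OR P OR NOT S): NOT H holds.
  (G OR H OR P): G holds.
All clauses satisfied.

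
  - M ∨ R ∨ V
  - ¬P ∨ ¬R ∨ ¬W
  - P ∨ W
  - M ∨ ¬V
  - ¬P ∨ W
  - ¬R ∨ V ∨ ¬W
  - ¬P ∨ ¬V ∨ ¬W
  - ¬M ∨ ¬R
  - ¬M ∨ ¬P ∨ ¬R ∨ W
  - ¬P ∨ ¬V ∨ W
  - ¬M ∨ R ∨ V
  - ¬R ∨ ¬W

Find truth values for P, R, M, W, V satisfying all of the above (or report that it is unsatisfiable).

P = False, R = False, M = True, W = True, V = True

Try P = True:
  (¬P ∨ W) forces W = True.
  (¬P ∨ ¬R ∨ ¬W) forces R = False.
  (¬P ∨ ¬V ∨ ¬W) forces V = False.
  (M ∨ R ∨ V) forces M = True.
  clause (¬M ∨ R ∨ V) is falsified — backtrack.
So P = False.
  then (P ∨ W) forces W = True.
  then (¬R ∨ ¬W) forces R = False.
Set M = True.
  then (¬M ∨ R ∨ V) forces V = True.
All clauses satisfied.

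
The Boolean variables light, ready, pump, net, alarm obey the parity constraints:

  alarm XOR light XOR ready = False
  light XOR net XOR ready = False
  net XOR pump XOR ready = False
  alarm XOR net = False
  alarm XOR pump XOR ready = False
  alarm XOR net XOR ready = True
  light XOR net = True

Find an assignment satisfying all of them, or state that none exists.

light = True, ready = True, pump = True, net = False, alarm = False

alarm XOR light XOR ready = F XOR T XOR T = False ✓
light XOR net XOR ready = T XOR F XOR T = False ✓
net XOR pump XOR ready = F XOR T XOR T = False ✓
alarm XOR net = F XOR F = False ✓
alarm XOR pump XOR ready = F XOR T XOR T = False ✓
alarm XOR net XOR ready = F XOR F XOR T = True ✓
light XOR net = T XOR F = True ✓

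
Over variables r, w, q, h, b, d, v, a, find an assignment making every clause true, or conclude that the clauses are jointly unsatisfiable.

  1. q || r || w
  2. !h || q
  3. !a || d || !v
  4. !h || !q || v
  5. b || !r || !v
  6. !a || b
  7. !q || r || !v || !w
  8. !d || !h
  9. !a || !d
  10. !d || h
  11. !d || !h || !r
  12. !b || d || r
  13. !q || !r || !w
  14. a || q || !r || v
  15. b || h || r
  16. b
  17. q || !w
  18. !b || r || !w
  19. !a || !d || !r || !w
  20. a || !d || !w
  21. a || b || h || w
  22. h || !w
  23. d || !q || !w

Unit clause (b) forces b = True.
Set r = True.
Set w = False.
Set q = True.
Set h = True.
  then (!h || !q || v) forces v = True.
  then (!d || !h) forces d = False.
  then (!a || d || !v) forces a = False.
All clauses satisfied.

r: True, w: False, q: True, h: True, b: True, d: False, v: True, a: False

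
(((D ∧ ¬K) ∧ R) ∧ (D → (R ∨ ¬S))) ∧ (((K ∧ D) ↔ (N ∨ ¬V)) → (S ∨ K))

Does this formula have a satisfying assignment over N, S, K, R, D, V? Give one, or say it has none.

N: True, S: False, K: False, R: True, D: True, V: True

  ((D ∧ ¬K) ∧ R) ∧ (D → (R ∨ ¬S)) = True
    (D ∧ ¬K) ∧ R = True
      D ∧ ¬K = True
        ¬K = True
    D → (R ∨ ¬S) = True
      R ∨ ¬S = True
        ¬S = True
  ((K ∧ D) ↔ (N ∨ ¬V)) → (S ∨ K) = True
    (K ∧ D) ↔ (N ∨ ¬V) = False
      K ∧ D = False
      N ∨ ¬V = True
        ¬V = False
    S ∨ K = False
Both conjuncts True, so the formula holds.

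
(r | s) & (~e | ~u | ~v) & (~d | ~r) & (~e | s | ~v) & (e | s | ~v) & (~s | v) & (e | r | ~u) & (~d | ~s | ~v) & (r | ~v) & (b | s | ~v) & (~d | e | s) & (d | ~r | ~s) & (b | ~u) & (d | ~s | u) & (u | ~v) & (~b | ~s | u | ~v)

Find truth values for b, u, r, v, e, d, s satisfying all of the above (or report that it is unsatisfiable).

b = True, u = True, r = True, v = False, e = False, d = False, s = False

Set b = True.
Set u = True.
Try r = False:
  (r | s) forces s = True.
  (~s | v) forces v = True.
  clause (r | ~v) is falsified — backtrack.
So r = True.
  then (~d | ~r) forces d = False.
  then (d | ~r | ~s) forces s = False.
Try v = True:
  (~e | ~u | ~v) forces e = False.
  clause (e | s | ~v) is falsified — backtrack.
So v = False.
Set e = False.
All clauses satisfied.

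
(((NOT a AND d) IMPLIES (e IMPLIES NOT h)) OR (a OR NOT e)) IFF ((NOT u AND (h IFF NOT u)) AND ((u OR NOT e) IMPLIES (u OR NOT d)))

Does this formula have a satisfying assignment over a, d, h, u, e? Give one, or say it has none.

a = True; d = True; h = True; u = False; e = True

  (((NOT a AND d) IMPLIES (e IMPLIES NOT h)) OR (a OR NOT e)) IFF ((NOT u AND (h IFF NOT u)) AND ((u OR NOT e) IMPLIES (u OR NOT d))) = True
    ((NOT a AND d) IMPLIES (e IMPLIES NOT h)) OR (a OR NOT e) = True
      (NOT a AND d) IMPLIES (e IMPLIES NOT h) = True
        NOT a AND d = False
          NOT a = False
        e IMPLIES NOT h = False
          NOT h = False
      a OR NOT e = True
        NOT e = False
    (NOT u AND (h IFF NOT u)) AND ((u OR NOT e) IMPLIES (u OR NOT d)) = True
      NOT u AND (h IFF NOT u) = True
        NOT u = True
        h IFF NOT u = True
          NOT u = True
      (u OR NOT e) IMPLIES (u OR NOT d) = True
        u OR NOT e = False
          NOT e = False
        u OR NOT d = False
          NOT d = False
The formula evaluates to True.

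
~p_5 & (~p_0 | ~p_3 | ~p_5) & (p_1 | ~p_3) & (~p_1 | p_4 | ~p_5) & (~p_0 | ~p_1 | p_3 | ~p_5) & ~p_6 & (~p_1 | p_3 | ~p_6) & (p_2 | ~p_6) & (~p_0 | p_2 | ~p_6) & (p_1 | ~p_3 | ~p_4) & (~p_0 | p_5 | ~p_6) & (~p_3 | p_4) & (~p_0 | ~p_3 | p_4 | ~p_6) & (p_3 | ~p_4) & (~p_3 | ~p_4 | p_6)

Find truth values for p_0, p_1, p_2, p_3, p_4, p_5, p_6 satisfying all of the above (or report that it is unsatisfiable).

p_0 = False, p_1 = True, p_2 = True, p_3 = False, p_4 = False, p_5 = False, p_6 = False

Unit clause (~p_5) forces p_5 = False.
Unit clause (~p_6) forces p_6 = False.
Set p_0 = False.
Set p_1 = True.
Set p_2 = True.
Try p_3 = True:
  (~p_3 | p_4) forces p_4 = True.
  clause (~p_3 | ~p_4 | p_6) is falsified — backtrack.
So p_3 = False.
  then (p_3 | ~p_4) forces p_4 = False.
All clauses satisfied.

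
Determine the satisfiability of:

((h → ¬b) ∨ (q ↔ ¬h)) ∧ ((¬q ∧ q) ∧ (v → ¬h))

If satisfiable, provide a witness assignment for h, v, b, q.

Unsatisfiable — no assignment works.

Case q = True: the conjunct ¬q is False.
Case q = False: the conjunct q is False.
Both cases fail — unsatisfiable.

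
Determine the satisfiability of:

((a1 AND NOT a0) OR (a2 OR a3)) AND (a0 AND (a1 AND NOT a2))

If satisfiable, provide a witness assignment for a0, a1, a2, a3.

a0=T, a1=T, a2=F, a3=T

  (a1 AND NOT a0) OR (a2 OR a3) = True
    a1 AND NOT a0 = False
      NOT a0 = False
    a2 OR a3 = True
  a0 AND (a1 AND NOT a2) = True
    a1 AND NOT a2 = True
      NOT a2 = True
Both conjuncts True, so the formula holds.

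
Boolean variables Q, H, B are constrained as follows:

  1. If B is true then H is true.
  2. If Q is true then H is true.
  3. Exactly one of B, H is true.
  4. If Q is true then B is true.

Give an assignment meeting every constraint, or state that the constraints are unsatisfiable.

Q = False; H = True; B = False

  (1) B=F ⇒ H: vacuous ✓
  (2) Q=F ⇒ H: vacuous ✓
  (3) {B, H}: 1 true — exactly one ✓
  (4) Q=F ⇒ B: vacuous ✓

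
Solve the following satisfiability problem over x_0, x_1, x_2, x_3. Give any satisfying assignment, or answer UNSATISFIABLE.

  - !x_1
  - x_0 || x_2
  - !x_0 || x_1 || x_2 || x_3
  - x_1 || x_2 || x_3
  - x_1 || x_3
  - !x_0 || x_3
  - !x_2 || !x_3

x_0 = True; x_1 = False; x_2 = False; x_3 = True

Unit clause (!x_1) forces x_1 = False.
In (x_1 || x_3) only x_3 is left, so x_3 = True.
In (!x_2 || !x_3) only !x_2 is left, so x_2 = False.
In (x_0 || x_2) only x_0 is left, so x_0 = True.
Check each clause:
  (!x_1): !x_1 holds.
  (x_0 || x_2): x_0 holds.
  (!x_0 || x_1 || x_2 || x_3): x_3 holds.
  (x_1 || x_2 || x_3): x_3 holds.
  (x_1 || x_3): x_3 holds.
  (!x_0 || x_3): x_3 holds.
  (!x_2 || !x_3): !x_2 holds.
All clauses satisfied.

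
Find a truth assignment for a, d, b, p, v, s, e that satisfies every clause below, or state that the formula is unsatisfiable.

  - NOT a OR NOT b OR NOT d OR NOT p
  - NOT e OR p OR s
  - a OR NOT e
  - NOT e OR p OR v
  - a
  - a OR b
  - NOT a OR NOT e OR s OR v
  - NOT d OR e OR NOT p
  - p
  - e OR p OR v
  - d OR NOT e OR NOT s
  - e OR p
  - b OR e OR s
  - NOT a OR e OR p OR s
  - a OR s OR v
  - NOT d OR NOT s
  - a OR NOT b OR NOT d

a = True; d = False; b = False; p = True; v = True; s = True; e = False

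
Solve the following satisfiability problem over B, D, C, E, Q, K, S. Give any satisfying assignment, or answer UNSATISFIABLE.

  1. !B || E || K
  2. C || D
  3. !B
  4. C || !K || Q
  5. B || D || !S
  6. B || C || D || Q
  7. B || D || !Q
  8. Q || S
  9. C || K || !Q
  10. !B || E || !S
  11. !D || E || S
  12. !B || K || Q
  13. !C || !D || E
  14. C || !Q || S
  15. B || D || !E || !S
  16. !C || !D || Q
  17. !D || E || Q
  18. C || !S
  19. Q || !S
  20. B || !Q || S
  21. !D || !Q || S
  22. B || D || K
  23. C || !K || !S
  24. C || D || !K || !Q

B = False, D = True, C = True, E = True, Q = True, K = False, S = True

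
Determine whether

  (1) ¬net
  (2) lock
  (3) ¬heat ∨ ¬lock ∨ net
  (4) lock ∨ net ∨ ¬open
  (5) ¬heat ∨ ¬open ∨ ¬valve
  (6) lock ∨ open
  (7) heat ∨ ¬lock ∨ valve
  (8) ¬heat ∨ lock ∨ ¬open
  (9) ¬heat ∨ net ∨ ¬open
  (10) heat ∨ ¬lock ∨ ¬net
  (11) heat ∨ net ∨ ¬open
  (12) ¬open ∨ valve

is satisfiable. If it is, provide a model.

Unit clause (¬net) forces net = False.
Unit clause (lock) forces lock = True.
In (¬heat ∨ ¬lock ∨ net) only ¬heat is left, so heat = False.
In (heat ∨ ¬lock ∨ valve) only valve is left, so valve = True.
In (heat ∨ net ∨ ¬open) only ¬open is left, so open = False.
All clauses satisfied.

open = False, lock = True, valve = True, net = False, heat = False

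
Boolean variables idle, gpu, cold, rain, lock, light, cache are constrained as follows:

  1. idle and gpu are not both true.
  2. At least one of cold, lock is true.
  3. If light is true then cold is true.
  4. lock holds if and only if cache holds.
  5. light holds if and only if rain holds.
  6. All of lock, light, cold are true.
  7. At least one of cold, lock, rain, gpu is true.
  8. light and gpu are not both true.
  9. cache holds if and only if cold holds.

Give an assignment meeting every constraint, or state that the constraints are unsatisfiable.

idle: False; gpu: False; cold: True; rain: True; lock: True; light: True; cache: True

  (1) idle=F, gpu=F — not both ✓
  (2) {cold, lock}: 2 true — at least one ✓
  (3) light=T ⇒ cold: T ✓
  (4) lock=T, cache=T — same ✓
  (5) light=T, rain=T — same ✓
  (6) {lock, light, cold}: all 3 true ✓
  (7) {cold, lock, rain, gpu}: 3 true — at least one ✓
  (8) light=T, gpu=F — not both ✓
  (9) cache=T, cold=T — same ✓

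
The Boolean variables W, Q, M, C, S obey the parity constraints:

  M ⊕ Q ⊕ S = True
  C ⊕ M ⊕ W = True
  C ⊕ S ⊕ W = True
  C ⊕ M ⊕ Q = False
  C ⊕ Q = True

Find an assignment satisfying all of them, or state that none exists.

W = False, Q = True, M = True, C = False, S = True

M ⊕ Q ⊕ S = T ⊕ T ⊕ T = True ✓
C ⊕ M ⊕ W = F ⊕ T ⊕ F = True ✓
C ⊕ S ⊕ W = F ⊕ T ⊕ F = True ✓
C ⊕ M ⊕ Q = F ⊕ T ⊕ T = False ✓
C ⊕ Q = F ⊕ T = True ✓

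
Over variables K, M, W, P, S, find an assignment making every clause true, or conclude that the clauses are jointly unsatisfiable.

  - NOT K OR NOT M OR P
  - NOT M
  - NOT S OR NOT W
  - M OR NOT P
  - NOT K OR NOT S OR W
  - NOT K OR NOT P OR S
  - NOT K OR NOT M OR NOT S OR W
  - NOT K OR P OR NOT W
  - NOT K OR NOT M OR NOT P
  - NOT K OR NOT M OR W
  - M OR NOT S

K: False; M: False; W: False; P: False; S: False

Unit clause (NOT M) forces M = False.
In (M OR NOT P) only NOT P is left, so P = False.
In (M OR NOT S) only NOT S is left, so S = False.
Set K = False.
Set W = False.
All clauses satisfied.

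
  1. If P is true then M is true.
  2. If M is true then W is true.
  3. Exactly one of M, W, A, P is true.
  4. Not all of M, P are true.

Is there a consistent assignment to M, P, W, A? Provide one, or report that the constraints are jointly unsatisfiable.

M = False, P = False, W = True, A = False

  (1) P=F ⇒ M: vacuous ✓
  (2) M=F ⇒ W: vacuous ✓
  (3) {M, W, A, P}: 1 true — exactly one ✓
  (4) {M, P}: 0/2 true — not all ✓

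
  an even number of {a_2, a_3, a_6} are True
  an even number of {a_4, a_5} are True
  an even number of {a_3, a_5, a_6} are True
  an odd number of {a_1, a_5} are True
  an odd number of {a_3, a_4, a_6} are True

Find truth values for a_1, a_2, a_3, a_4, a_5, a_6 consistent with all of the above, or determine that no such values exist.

Adding constraints 2, 3, 5 mod 2: every variable appears an even number of times on the left, so the left side is 0.
But the right sides sum to 1 (mod 2). 0 ≠ 1 — the system is inconsistent.

The formula is unsatisfiable.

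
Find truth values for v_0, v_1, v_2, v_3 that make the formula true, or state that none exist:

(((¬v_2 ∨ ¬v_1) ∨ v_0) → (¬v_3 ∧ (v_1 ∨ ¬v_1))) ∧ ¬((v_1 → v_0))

v_0=F, v_1=T, v_2=F, v_3=F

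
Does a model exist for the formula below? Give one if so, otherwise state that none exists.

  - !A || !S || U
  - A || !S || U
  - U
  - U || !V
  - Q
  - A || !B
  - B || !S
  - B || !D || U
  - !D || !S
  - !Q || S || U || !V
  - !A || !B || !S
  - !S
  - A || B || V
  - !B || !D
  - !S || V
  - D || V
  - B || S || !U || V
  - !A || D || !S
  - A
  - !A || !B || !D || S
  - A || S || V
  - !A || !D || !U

D=F, S=F, A=T, U=T, B=F, V=T, Q=T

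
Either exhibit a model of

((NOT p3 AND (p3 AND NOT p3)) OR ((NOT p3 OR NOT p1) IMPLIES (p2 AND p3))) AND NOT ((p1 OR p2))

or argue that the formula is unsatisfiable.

The formula is unsatisfiable.

Case p3 = True: the formula simplifies to (NOT p1 IMPLIES p2) AND NOT ((p1 OR p2)).
  p1 = True: the conjunct NOT ((p1 OR p2)) becomes NOT ((True OR p2)) = False.
  p1 = False: simplifies to p2 AND NOT p2.
    p2 = True: the conjunct NOT p2 is False.
    p2 = False: the conjunct p2 is False.
Case p3 = False: the conjunct (NOT p3 AND (p3 AND NOT p3)) OR ((NOT p3 OR NOT p1) IMPLIES (p2 AND p3)) becomes (True AND False) OR (True IMPLIES False) = False.
Both cases fail — unsatisfiable.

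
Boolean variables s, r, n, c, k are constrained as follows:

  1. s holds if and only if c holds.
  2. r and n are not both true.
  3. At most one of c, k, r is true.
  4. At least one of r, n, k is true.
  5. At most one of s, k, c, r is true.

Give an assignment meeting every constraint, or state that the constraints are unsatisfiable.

s=F, r=F, n=T, c=F, k=F

  (1) s=F, c=F — same ✓
  (2) r=F, n=T — not both ✓
  (3) {c, k, r}: 0 true — at most one ✓
  (4) {r, n, k}: 1 true — at least one ✓
  (5) {s, k, c, r}: 0 true — at most one ✓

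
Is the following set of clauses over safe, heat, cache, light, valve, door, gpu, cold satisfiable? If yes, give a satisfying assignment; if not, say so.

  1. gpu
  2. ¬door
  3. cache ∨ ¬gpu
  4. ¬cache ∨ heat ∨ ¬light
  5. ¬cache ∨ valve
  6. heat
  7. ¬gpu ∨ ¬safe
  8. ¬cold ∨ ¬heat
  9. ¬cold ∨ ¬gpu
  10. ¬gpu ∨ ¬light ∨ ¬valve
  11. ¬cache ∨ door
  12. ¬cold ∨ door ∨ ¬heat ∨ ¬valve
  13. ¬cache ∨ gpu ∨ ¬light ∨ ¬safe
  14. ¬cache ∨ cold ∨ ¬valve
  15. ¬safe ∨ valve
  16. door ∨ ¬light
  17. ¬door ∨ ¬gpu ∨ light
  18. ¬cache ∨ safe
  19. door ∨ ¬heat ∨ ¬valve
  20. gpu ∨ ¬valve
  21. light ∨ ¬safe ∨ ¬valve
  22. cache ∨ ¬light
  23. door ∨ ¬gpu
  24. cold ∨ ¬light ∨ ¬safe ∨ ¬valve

Unsatisfiable

Case door = True:
  Clause (¬door) is falsified — contradiction.
Case door = False:
  (gpu) forces gpu = True.
  Clause (door ∨ ¬gpu) is falsified — contradiction.
Both cases fail, so the formula is unsatisfiable.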